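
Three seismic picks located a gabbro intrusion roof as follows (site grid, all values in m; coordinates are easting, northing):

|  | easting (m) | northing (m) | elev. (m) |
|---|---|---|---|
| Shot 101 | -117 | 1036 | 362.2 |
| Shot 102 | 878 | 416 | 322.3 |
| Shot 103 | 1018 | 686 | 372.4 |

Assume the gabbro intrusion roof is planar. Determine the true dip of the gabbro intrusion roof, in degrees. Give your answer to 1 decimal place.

9.4°

Two edge vectors: Shot 101→Shot 102 = (995, -620, -39.9), Shot 101→Shot 103 = (1135, -350, 10.2).
Normal n = (Shot 101→Shot 102) × (Shot 101→Shot 103) = (-20289, -55435.5, 355450).
So ∂z/∂easting = −n_x/n_z = 0.05708 and ∂z/∂northing = −n_y/n_z = 0.15596.
Gradient magnitude |∇z| = √(a² + b²) = √(0.00326 + 0.02432) = 0.16608.
True dip = arctan(0.16608) = 9.4°, dipping toward SSW (azimuth ≈ 200°).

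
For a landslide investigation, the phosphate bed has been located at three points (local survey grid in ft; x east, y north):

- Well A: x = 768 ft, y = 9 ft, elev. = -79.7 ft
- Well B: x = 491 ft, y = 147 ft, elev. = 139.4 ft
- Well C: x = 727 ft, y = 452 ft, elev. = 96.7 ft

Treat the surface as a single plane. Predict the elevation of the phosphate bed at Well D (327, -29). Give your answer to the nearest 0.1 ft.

Two edge vectors: Well A→Well B = (-277, 138, 219.1), Well A→Well C = (-41, 443, 176.4).
Normal n = (Well A→Well B) × (Well A→Well C) = (-72718.1, 39879.7, -117053).
So ∂z/∂x = −n_x/n_z = −0.62124 and ∂z/∂y = −n_y/n_z = 0.34070.
Intercept c from Well A: -79.7 + 477.11 − 3.07 = 394.35.
At (327, -29): z = −203.1 − 9.9 + 394.35 = 181.3 ft.

181.3 ft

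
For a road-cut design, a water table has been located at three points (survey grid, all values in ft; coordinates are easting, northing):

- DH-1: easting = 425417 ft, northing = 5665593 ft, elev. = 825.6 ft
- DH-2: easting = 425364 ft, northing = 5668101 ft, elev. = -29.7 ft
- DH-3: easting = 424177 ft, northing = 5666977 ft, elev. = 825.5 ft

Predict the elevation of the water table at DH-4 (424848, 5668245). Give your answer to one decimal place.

Two edge vectors: DH-1→DH-2 = (-53, 2508, -855.3), DH-1→DH-3 = (-1240, 1384, -0.1).
Normal n = (DH-1→DH-2) × (DH-1→DH-3) = (1183484.4, 1060566.7, 3036568).
So ∂z/∂easting = −n_x/n_z = −0.389744080 and ∂z/∂northing = −n_y/n_z = −0.349264927.
Intercept c from DH-1: 825.6 + 165803.76 + 1978792.92 = 2145422.28.
At (424848, 5668245): z = −165582.0 − 1979719.2 + 2145422.28 = 121.1 ft.

121.1 ft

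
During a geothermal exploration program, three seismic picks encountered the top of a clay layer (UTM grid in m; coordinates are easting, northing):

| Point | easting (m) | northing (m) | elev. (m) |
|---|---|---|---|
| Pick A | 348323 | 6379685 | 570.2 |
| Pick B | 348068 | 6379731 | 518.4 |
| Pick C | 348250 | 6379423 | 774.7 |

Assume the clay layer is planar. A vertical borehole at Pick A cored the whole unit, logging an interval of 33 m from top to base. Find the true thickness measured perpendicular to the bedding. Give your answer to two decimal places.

Two edge vectors: Pick A→Pick B = (-255, 46, -51.8), Pick A→Pick C = (-73, -262, 204.5).
Normal n = (Pick A→Pick B) × (Pick A→Pick C) = (-4164.6, 55928.9, 70168).
So ∂z/∂easting = −n_x/n_z = 0.05935 and ∂z/∂northing = −n_y/n_z = −0.79707.
|∇z| = √(a²+b²) = 0.79928, so dip δ = arctan(0.79928) = 38.63°.
True thickness = vertical thickness × cos δ = 33 × cos 38.63° = 25.78 m.

25.78 m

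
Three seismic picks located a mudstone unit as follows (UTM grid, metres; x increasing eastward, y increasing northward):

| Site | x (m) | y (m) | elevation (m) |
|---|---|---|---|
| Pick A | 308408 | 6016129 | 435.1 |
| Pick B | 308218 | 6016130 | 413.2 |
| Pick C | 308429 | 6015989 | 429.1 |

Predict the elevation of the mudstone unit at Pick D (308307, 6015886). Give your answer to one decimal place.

408.8 m

Two edge vectors: Pick A→Pick B = (-190, 1, -21.9), Pick A→Pick C = (21, -140, -6).
Normal n = (Pick A→Pick B) × (Pick A→Pick C) = (-3072, -1599.9, 26579).
So ∂z/∂x = −n_x/n_z = 0.115579969 and ∂z/∂y = −n_y/n_z = 0.060194138.
Intercept c from Pick A: 435.1 − 35645.79 − 362135.70 = −397346.39.
At (308307, 6015886): z = 35634.1 + 362121.1 − 397346.39 = 408.8 m.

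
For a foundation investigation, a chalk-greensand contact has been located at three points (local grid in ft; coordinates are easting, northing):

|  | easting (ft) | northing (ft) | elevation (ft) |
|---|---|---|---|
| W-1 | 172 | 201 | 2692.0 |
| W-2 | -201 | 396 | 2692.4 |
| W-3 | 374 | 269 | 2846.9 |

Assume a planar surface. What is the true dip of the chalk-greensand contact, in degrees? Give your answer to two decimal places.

45.22°

Let the plane be z = a·easting + b·northing + c.
W-2−W-1: −373a + 195b = 0.4;  W-3−W-1: 202a + 68b = 154.9.
Solving gives a = 0.46605, b = 0.89351.
Gradient magnitude |∇z| = √(a² + b²) = √(0.21720 + 0.79836) = 1.00775.
True dip = arctan(1.00775) = 45.22°, dipping toward SSW (azimuth ≈ 208°).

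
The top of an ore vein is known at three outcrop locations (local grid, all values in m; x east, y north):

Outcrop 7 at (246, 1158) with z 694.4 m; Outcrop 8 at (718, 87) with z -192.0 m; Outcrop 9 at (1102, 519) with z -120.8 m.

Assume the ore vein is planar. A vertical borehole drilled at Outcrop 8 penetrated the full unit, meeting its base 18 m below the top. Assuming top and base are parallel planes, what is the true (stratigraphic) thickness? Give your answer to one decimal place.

14.2 m

Two edge vectors: Outcrop 7→Outcrop 8 = (472, -1071, -886.4), Outcrop 7→Outcrop 9 = (856, -639, -815.2).
Normal n = (Outcrop 7→Outcrop 8) × (Outcrop 7→Outcrop 9) = (306669.6, -373984, 615168).
So ∂z/∂x = −n_x/n_z = −0.49851 and ∂z/∂y = −n_y/n_z = 0.60794.
|∇z| = √(a²+b²) = 0.78620, so dip δ = arctan(0.78620) = 38.17°.
True thickness = vertical thickness × cos δ = 18 × cos 38.17° = 14.2 m.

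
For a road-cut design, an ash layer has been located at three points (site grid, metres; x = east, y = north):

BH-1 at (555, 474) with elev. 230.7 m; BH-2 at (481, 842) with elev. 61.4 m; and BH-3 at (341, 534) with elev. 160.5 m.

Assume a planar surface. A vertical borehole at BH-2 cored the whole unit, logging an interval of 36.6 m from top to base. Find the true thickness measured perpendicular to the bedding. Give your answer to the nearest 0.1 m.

33.2 m

Two edge vectors: BH-1→BH-2 = (-74, 368, -169.3), BH-1→BH-3 = (-214, 60, -70.2).
Normal n = (BH-1→BH-2) × (BH-1→BH-3) = (-15675.6, 31035.4, 74312).
So ∂z/∂x = −n_x/n_z = 0.21094 and ∂z/∂y = −n_y/n_z = −0.41764.
|∇z| = √(a²+b²) = 0.46789, so dip δ = arctan(0.46789) = 25.07°.
True thickness = vertical thickness × cos δ = 36.6 × cos 25.07° = 33.2 m.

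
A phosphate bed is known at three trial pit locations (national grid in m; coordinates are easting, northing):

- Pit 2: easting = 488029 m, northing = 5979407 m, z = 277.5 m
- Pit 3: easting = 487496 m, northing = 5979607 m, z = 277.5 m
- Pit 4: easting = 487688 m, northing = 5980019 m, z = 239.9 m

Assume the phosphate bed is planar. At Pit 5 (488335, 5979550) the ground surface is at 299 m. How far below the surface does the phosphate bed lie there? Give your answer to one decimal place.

41.5 m

Let the plane be z = a·easting + b·northing + c.
Pit 3−Pit 2: −533a + 200b = 0;  Pit 4−Pit 2: −341a + 612b = −37.6.
Solving gives a = −0.029147739, b = −0.077678724.
Then c = 277.5 − a·488029 − b·5979407 = 478975.15.
At (488335, 5979550): z_contact = −14233.86 − 464483.81 + 478975.15 = 257.47 m.
Depth below ground = 299 − 257.47 = 41.5 m.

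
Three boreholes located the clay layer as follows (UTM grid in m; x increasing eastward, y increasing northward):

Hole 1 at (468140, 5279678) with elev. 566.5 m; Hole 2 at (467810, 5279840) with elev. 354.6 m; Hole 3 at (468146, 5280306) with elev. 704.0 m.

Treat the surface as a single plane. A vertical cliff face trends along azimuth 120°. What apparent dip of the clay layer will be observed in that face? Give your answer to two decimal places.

Let the plane be z = a·x + b·y + c.
Hole 2−Hole 1: −330a + 162b = −211.9;  Hole 3−Hole 1: 6a + 628b = 137.5.
Solving gives a = 0.74611, b = 0.21182.
Unit vector along 120° is (sin 120°, cos 120°) = (0.8660, -0.5000).
Slope in that direction = a·(0.8660) + b·(-0.5000) = 0.54024.
Apparent dip = arctan|0.54024| = 28.38° (true dip is 37.8°, so apparent ≤ true as expected).

28.38°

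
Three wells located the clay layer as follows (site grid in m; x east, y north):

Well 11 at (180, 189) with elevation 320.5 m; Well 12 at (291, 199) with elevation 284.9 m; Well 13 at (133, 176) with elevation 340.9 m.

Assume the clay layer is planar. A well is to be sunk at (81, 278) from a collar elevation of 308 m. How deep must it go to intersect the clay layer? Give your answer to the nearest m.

Let the plane be z = a·x + b·y + c.
Well 12−Well 11: 111a + 10b = −35.6;  Well 13−Well 11: −47a − 13b = 20.4.
Solving gives a = −0.26598, b = −0.60761.
Then c = 320.5 − a·180 − b·189 = 483.21.
At (81, 278): z_contact = −21.5 − 168.9 + 483.21 = 292.8 m.
Depth below ground = 308 − 292.8 = 15 m.

15 m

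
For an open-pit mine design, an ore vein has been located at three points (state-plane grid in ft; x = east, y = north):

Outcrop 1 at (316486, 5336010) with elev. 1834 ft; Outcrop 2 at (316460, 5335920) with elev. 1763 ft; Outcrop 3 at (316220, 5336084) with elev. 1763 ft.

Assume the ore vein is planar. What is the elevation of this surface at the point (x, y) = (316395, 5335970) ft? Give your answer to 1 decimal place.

Two edge vectors: Outcrop 1→Outcrop 2 = (-26, -90, -71), Outcrop 1→Outcrop 3 = (-266, 74, -71).
Normal n = (Outcrop 1→Outcrop 2) × (Outcrop 1→Outcrop 3) = (11644, 17040, -25864).
So ∂z/∂x = −n_x/n_z = 0.450201052 and ∂z/∂y = −n_y/n_z = 0.658830807.
Intercept c from Outcrop 1: 1834 − 142482.33 − 3515527.78 = −3656176.11.
At (316395, 5335970): z = 142441.4 + 3515501.4 − 3656176.11 = 1766.7 ft.

1766.7 ft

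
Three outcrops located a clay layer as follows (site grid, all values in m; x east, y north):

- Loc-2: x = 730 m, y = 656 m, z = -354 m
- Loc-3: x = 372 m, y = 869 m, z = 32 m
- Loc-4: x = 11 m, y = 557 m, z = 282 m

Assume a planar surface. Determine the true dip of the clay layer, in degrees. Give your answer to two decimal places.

43.78°

Two edge vectors: Loc-2→Loc-3 = (-358, 213, 386), Loc-2→Loc-4 = (-719, -99, 636).
Normal n = (Loc-2→Loc-3) × (Loc-2→Loc-4) = (173682, -49846, 188589).
So ∂z/∂x = −n_x/n_z = −0.92096 and ∂z/∂y = −n_y/n_z = 0.26431.
Gradient magnitude |∇z| = √(a² + b²) = √(0.84816 + 0.06986) = 0.95813.
True dip = arctan(0.95813) = 43.78°, dipping toward ESE (azimuth ≈ 106°).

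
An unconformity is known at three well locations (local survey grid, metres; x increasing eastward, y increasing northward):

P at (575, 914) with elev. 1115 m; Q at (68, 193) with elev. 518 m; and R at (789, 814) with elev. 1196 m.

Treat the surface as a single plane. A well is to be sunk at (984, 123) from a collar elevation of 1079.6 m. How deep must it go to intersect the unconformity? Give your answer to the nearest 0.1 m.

63.5 m

Let the plane be z = a·x + b·y + c.
Q−P: −507a − 721b = −597;  R−P: 214a − 100b = 81.
Solving gives a = 0.57612, b = 0.42290.
Then c = 1115 − a·575 − b·914 = 397.21.
At (984, 123): z_contact = 566.90 + 52.02 + 397.21 = 1016.12 m.
Depth below ground = 1079.6 − 1016.12 = 63.5 m.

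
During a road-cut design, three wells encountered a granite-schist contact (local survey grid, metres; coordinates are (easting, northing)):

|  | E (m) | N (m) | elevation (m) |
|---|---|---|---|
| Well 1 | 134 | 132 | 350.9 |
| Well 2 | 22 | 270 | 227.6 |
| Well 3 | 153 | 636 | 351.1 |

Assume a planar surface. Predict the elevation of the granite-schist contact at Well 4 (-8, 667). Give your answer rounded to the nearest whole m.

Let the plane be z = a·E + b·N + c.
Well 2−Well 1: −112a + 138b = −123.3;  Well 3−Well 1: 19a + 504b = 0.2.
Solving gives a = 1.05249, b = −0.03928.
Then c = 350.9 − a·134 − b·132 = 215.05.
At (-8, 667): z = −8.4 − 26.2 + 215.05 = 180.4 m.

180 m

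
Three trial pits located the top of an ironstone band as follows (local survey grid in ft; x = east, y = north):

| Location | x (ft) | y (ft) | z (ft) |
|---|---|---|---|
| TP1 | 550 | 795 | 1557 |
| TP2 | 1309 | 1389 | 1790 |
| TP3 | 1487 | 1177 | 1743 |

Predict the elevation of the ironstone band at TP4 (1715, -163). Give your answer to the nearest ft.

1374 ft

Two edge vectors: TP1→TP2 = (759, 594, 233), TP1→TP3 = (937, 382, 186).
Normal n = (TP1→TP2) × (TP1→TP3) = (21478, 77147, -266640).
So ∂z/∂x = −n_x/n_z = 0.08055 and ∂z/∂y = −n_y/n_z = 0.28933.
Intercept c from TP1: 1557 − 44.30 − 230.02 = 1282.68.
At (1715, -163): z = 138.1 − 47.2 + 1282.68 = 1373.7 ft.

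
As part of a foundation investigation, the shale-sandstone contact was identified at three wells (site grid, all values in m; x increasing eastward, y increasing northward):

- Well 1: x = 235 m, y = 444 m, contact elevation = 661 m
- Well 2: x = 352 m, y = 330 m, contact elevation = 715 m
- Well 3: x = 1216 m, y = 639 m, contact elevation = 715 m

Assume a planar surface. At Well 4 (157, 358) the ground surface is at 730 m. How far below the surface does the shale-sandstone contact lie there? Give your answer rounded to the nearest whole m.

Let the plane be z = a·x + b·y + c.
Well 2−Well 1: 117a − 114b = 54;  Well 3−Well 1: 981a + 195b = 54.
Solving gives a = 0.12392, b = −0.34650.
Then c = 661 − a·235 − b·444 = 785.72.
At (157, 358): z_contact = 19.5 − 124.0 + 785.72 = 681.1 m.
Depth below ground = 730 − 681.1 = 49 m.

49 m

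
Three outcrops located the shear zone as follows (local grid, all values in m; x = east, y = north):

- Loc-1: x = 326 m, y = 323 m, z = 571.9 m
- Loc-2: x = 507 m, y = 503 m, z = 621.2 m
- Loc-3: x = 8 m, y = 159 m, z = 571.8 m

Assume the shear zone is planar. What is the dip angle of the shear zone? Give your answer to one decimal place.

32.6°

Two edge vectors: Loc-1→Loc-2 = (181, 180, 49.3), Loc-1→Loc-3 = (-318, -164, -0.1).
Normal n = (Loc-1→Loc-2) × (Loc-1→Loc-3) = (8067.2, -15659.3, 27556).
So ∂z/∂x = −n_x/n_z = −0.29276 and ∂z/∂y = −n_y/n_z = 0.56827.
Gradient magnitude |∇z| = √(a² + b²) = √(0.08571 + 0.32293) = 0.63925.
True dip = arctan(0.63925) = 32.6°, dipping toward SSE (azimuth ≈ 153°).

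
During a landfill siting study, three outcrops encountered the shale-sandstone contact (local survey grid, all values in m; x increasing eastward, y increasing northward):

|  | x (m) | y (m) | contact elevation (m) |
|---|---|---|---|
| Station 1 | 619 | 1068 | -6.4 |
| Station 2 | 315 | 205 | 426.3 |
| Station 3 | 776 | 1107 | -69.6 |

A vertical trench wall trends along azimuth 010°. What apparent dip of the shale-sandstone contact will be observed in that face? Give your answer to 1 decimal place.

Let the plane be z = a·x + b·y + c.
Station 2−Station 1: −304a − 863b = 432.7;  Station 3−Station 1: 157a + 39b = −63.2.
Solving gives a = −0.30466, b = −0.39407.
Unit vector along 010° is (sin 10°, cos 10°) = (0.1736, 0.9848).
Slope in that direction = a·(0.1736) + b·(0.9848) = −0.44099.
Apparent dip = arctan|0.44099| = 23.8° (true dip is 26.5°, so apparent ≤ true as expected).

23.8°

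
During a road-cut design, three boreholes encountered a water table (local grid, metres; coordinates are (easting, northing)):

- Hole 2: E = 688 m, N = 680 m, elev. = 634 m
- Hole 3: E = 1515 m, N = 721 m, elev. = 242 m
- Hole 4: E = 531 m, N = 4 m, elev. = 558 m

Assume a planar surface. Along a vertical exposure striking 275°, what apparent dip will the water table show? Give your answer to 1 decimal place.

26.7°

Two edge vectors: Hole 2→Hole 3 = (827, 41, -392), Hole 2→Hole 4 = (-157, -676, -76).
Normal n = (Hole 2→Hole 3) × (Hole 2→Hole 4) = (-268108, 124396, -552615).
So ∂z/∂E = −n_x/n_z = −0.48516 and ∂z/∂N = −n_y/n_z = 0.22510.
Unit vector along 275° is (sin 275°, cos 275°) = (-0.9962, 0.0872).
Slope in that direction = a·(-0.9962) + b·(0.0872) = 0.50294.
Apparent dip = arctan|0.50294| = 26.7° (true dip is 28.1°, so apparent ≤ true as expected).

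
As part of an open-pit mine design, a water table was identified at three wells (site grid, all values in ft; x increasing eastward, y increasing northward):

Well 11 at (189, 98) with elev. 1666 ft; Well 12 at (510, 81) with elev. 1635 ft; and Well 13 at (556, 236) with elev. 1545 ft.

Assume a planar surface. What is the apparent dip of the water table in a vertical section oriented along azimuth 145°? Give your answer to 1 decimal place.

Let the plane be z = a·x + b·y + c.
Well 12−Well 11: 321a − 17b = −31;  Well 13−Well 11: 367a + 138b = −121.
Solving gives a = −0.12535, b = −0.54344.
Unit vector along 145° is (sin 145°, cos 145°) = (0.5736, -0.8192).
Slope in that direction = a·(0.5736) + b·(-0.8192) = 0.37326.
Apparent dip = arctan|0.37326| = 20.5° (true dip is 29.1°, so apparent ≤ true as expected).

20.5°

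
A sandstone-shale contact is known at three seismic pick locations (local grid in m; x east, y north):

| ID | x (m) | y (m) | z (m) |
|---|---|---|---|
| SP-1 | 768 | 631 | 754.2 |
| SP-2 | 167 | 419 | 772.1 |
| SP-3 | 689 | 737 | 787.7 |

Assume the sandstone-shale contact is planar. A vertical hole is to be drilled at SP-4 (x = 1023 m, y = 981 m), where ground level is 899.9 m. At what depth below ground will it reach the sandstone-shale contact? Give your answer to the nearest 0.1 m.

Let the plane be z = a·x + b·y + c.
SP-2−SP-1: −601a − 212b = 17.9;  SP-3−SP-1: −79a + 106b = 33.5.
Solving gives a = −0.111858, b = 0.232672.
Then c = 754.2 − a·768 − b·631 = 693.29.
At (1023, 981): z_contact = −114.43 + 228.25 + 693.29 = 807.11 m.
Depth below ground = 899.9 − 807.11 = 92.8 m.

92.8 m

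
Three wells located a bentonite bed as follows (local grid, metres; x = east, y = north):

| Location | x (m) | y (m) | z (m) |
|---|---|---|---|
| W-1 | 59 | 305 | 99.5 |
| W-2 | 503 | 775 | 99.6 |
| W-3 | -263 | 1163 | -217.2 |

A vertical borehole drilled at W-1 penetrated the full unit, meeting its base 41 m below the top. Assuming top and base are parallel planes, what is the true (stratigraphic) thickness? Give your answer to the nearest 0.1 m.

Two edge vectors: W-1→W-2 = (444, 470, 0.1), W-1→W-3 = (-322, 858, -316.7).
Normal n = (W-1→W-2) × (W-1→W-3) = (-148934.8, 140582.6, 532292).
So ∂z/∂x = −n_x/n_z = 0.27980 and ∂z/∂y = −n_y/n_z = −0.26411.
|∇z| = √(a²+b²) = 0.38476, so dip δ = arctan(0.38476) = 21.04°.
True thickness = vertical thickness × cos δ = 41 × cos 21.04° = 38.3 m.

38.3 m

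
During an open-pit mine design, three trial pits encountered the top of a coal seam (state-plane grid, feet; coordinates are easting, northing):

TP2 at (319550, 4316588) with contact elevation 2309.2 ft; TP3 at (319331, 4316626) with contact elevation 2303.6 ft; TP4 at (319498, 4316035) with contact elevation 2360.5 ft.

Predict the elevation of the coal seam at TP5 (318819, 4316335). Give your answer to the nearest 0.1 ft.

2326.1 ft

Two edge vectors: TP2→TP3 = (-219, 38, -5.6), TP2→TP4 = (-52, -553, 51.3).
Normal n = (TP2→TP3) × (TP2→TP4) = (-1147.4, 11525.9, 123083).
So ∂z/∂easting = −n_x/n_z = 0.009322165 and ∂z/∂northing = −n_y/n_z = −0.093643314.
Intercept c from TP2: 2309.2 − 2978.90 + 404219.60 = 403549.91.
At (318819, 4316335): z = 2972.1 − 404195.9 + 403549.91 = 2326.1 ft.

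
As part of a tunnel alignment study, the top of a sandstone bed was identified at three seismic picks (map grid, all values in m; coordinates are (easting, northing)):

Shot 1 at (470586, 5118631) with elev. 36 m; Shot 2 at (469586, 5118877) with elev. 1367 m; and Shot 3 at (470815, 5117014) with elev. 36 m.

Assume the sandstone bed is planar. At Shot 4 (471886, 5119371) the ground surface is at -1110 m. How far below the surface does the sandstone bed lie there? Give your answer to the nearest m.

Two edge vectors: Shot 1→Shot 2 = (-1000, 246, 1331), Shot 1→Shot 3 = (229, -1617, 0).
Normal n = (Shot 1→Shot 2) × (Shot 1→Shot 3) = (2152227, 304799, 1560666).
So ∂z/∂E = −n_x/n_z = −1.37904395 and ∂z/∂N = −n_y/n_z = −0.19530060.
Intercept c from Shot 1: 36 + 648958.77 + 999671.69 = 1648666.46.
At (471886, 5119371): z_contact = −650751.5 − 999816.2 + 1648666.46 = -1901.3 m.
Depth below ground = -1110 − (-1901.3) = 791 m.

791 m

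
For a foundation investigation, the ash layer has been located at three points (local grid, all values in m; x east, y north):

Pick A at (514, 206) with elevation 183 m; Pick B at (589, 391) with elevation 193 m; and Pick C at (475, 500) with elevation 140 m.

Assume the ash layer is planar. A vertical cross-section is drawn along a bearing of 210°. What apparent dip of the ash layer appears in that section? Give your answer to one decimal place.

Let the plane be z = a·x + b·y + c.
Pick B−Pick A: 75a + 185b = 10;  Pick C−Pick A: −39a + 294b = −43.
Solving gives a = 0.37229, b = −0.09687.
Unit vector along 210° is (sin 210°, cos 210°) = (-0.5000, -0.8660).
Slope in that direction = a·(-0.5000) + b·(-0.8660) = −0.10225.
Apparent dip = arctan|0.10225| = 5.8° (true dip is 21.0°, so apparent ≤ true as expected).

5.8°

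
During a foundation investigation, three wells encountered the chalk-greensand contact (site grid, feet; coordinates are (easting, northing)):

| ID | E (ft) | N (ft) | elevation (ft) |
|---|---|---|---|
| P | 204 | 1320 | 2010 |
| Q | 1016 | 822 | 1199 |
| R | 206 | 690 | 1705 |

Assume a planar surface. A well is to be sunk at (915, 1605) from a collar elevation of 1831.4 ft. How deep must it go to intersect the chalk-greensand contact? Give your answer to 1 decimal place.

Two edge vectors: P→Q = (812, -498, -811), P→R = (2, -630, -305).
Normal n = (P→Q) × (P→R) = (-359040, 246038, -510564).
So ∂z/∂E = −n_x/n_z = −0.703222 and ∂z/∂N = −n_y/n_z = 0.481895.
Intercept c from P: 2010 + 143.46 − 636.10 = 1517.36.
At (915, 1605): z_contact = −643.45 + 773.44 + 1517.36 = 1647.35 ft.
Depth below ground = 1831.4 − 1647.35 = 184.1 ft.

184.1 ft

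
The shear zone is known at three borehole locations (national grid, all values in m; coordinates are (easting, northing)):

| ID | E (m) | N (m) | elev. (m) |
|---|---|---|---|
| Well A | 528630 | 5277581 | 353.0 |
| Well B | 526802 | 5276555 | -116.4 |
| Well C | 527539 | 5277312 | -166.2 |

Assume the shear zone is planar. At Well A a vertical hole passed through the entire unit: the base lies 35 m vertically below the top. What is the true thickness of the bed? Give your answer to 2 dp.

Let the plane be z = a·E + b·N + c.
Well B−Well A: −1828a − 1026b = −469.4;  Well C−Well A: −1091a − 269b = −519.2.
Solving gives a = 0.64756, b = −0.69624.
|∇z| = √(a²+b²) = 0.95083, so dip δ = arctan(0.95083) = 43.56°.
True thickness = vertical thickness × cos δ = 35 × cos 43.56° = 25.36 m.

25.36 m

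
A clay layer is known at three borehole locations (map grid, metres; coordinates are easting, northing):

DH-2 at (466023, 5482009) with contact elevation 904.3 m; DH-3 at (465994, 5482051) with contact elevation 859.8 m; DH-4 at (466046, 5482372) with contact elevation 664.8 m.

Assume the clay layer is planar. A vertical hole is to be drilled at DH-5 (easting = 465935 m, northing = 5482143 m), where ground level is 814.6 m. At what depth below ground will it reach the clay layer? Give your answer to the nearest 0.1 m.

49.9 m

Let the plane be z = a·easting + b·northing + c.
DH-3−DH-2: −29a + 42b = −44.5;  DH-4−DH-2: 23a + 363b = −239.5.
Solving gives a = 0.530279300, b = −0.693378578.
Then c = 904.3 − a·466023 − b·5482009 = 3554889.56.
At (465935, 5482143): z_contact = 247075.69 − 3801200.52 + 3554889.56 = 764.72 m.
Depth below ground = 814.6 − 764.72 = 49.9 m.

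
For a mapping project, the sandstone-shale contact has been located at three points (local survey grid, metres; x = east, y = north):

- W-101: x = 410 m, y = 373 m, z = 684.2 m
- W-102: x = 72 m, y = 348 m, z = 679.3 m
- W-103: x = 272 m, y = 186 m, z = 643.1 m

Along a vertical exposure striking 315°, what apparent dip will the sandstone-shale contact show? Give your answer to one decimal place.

Two edge vectors: W-101→W-102 = (-338, -25, -4.9), W-101→W-103 = (-138, -187, -41.1).
Normal n = (W-101→W-102) × (W-101→W-103) = (111.2, -13215.6, 59756).
So ∂z/∂x = −n_x/n_z = −0.00186 and ∂z/∂y = −n_y/n_z = 0.22116.
Unit vector along 315° is (sin 315°, cos 315°) = (-0.7071, 0.7071).
Slope in that direction = a·(-0.7071) + b·(0.7071) = 0.15770.
Apparent dip = arctan|0.15770| = 9.0° (true dip is 12.5°, so apparent ≤ true as expected).

9.0°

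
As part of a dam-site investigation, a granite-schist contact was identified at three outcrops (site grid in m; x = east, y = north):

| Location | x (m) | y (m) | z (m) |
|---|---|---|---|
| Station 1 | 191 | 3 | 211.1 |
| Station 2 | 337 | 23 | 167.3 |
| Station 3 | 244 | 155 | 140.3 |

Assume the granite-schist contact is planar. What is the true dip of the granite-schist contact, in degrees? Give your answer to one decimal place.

Let the plane be z = a·x + b·y + c.
Station 2−Station 1: 146a + 20b = −43.8;  Station 3−Station 1: 53a + 152b = −70.8.
Solving gives a = −0.24804, b = −0.37930.
Gradient magnitude |∇z| = √(a² + b²) = √(0.06152 + 0.14387) = 0.45320.
True dip = arctan(0.45320) = 24.4°, dipping toward NNE (azimuth ≈ 033°).

24.4°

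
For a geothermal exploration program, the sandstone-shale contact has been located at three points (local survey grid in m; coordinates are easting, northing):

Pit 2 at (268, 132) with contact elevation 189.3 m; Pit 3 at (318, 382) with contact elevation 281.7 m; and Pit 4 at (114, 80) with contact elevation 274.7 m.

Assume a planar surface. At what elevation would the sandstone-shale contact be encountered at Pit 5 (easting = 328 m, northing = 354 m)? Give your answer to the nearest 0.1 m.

260.0 m

Two edge vectors: Pit 2→Pit 3 = (50, 250, 92.4), Pit 2→Pit 4 = (-154, -52, 85.4).
Normal n = (Pit 2→Pit 3) × (Pit 2→Pit 4) = (26154.8, -18499.6, 35900).
So ∂z/∂easting = −n_x/n_z = −0.72855 and ∂z/∂northing = −n_y/n_z = 0.51531.
Intercept c from Pit 2: 189.3 + 195.25 − 68.02 = 316.53.
At (328, 354): z = −239.0 + 182.4 + 316.53 = 260.0 m.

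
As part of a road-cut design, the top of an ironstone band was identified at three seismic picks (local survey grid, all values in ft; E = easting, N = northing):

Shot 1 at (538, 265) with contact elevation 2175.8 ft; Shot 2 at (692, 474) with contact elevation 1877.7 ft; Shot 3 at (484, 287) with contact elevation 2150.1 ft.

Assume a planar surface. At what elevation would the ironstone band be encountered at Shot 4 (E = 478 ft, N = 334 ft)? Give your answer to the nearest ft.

Let the plane be z = a·E + b·N + c.
Shot 2−Shot 1: 154a + 209b = −298.1;  Shot 3−Shot 1: −54a + 22b = −25.7.
Solving gives a = −0.08088, b = −1.36672.
Then c = 2175.8 − a·538 − b·265 = 2581.50.
At (478, 334): z = −38.7 − 456.5 + 2581.50 = 2086.3 ft.

2086 ft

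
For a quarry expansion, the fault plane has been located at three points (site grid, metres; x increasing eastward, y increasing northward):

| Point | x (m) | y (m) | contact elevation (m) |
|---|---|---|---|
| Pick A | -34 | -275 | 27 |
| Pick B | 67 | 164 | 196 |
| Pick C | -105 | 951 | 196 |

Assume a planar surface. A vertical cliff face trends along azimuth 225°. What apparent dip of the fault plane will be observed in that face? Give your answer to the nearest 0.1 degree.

Two edge vectors: Pick A→Pick B = (101, 439, 169), Pick A→Pick C = (-71, 1226, 169).
Normal n = (Pick A→Pick B) × (Pick A→Pick C) = (-133003, -29068, 154995).
So ∂z/∂x = −n_x/n_z = 0.85811 and ∂z/∂y = −n_y/n_z = 0.18754.
Unit vector along 225° is (sin 225°, cos 225°) = (-0.7071, -0.7071).
Slope in that direction = a·(-0.7071) + b·(-0.7071) = −0.73939.
Apparent dip = arctan|0.73939| = 36.5° (true dip is 41.3°, so apparent ≤ true as expected).

36.5°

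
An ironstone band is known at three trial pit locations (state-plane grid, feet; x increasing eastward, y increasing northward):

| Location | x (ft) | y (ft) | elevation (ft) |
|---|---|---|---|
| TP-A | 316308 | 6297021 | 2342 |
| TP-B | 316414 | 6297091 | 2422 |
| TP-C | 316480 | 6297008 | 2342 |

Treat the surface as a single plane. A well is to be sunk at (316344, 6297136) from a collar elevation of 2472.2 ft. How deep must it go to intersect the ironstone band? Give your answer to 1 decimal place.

9.5 ft

Let the plane be z = a·x + b·y + c.
TP-B−TP-A: 106a + 70b = 80;  TP-C−TP-A: 172a − 13b = 0.
Solving gives a = 0.077507825, b = 1.025488150.
Then c = 2342 − a·316308 − b·6297021 = −6479694.76.
At (316344, 6297136): z_contact = 24519.14 + 6457638.35 − 6479694.76 = 2462.72 ft.
Depth below ground = 2472.2 − 2462.72 = 9.5 ft.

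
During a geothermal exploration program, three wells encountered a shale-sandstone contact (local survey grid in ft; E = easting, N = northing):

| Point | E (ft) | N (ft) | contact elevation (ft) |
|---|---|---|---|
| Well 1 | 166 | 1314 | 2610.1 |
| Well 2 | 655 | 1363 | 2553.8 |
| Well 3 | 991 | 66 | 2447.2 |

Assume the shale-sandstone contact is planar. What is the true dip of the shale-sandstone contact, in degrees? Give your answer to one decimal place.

7.4°

Let the plane be z = a·E + b·N + c.
Well 2−Well 1: 489a + 49b = −56.3;  Well 3−Well 1: 825a − 1248b = −162.9.
Solving gives a = −0.12025, b = 0.05104.
Gradient magnitude |∇z| = √(a² + b²) = √(0.01446 + 0.00260) = 0.13063.
True dip = arctan(0.13063) = 7.4°, dipping toward ESE (azimuth ≈ 113°).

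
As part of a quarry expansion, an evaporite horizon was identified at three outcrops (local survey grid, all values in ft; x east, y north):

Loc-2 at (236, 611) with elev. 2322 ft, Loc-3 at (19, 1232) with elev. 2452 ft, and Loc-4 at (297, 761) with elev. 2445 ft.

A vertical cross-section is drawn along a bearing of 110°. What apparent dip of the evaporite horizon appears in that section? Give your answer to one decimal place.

30.6°

Let the plane be z = a·x + b·y + c.
Loc-3−Loc-2: −217a + 621b = 130;  Loc-4−Loc-2: 61a + 150b = 123.
Solving gives a = 0.80764, b = 0.49156.
Unit vector along 110° is (sin 110°, cos 110°) = (0.9397, -0.3420).
Slope in that direction = a·(0.9397) + b·(-0.3420) = 0.59081.
Apparent dip = arctan|0.59081| = 30.6° (true dip is 43.4°, so apparent ≤ true as expected).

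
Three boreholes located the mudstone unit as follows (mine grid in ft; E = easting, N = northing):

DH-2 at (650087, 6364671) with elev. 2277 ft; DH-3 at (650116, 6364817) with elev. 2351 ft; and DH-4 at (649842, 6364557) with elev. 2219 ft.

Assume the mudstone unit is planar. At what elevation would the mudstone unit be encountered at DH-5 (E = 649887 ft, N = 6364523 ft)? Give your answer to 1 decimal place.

Let the plane be z = a·E + b·N + c.
DH-3−DH-2: 29a + 146b = 74;  DH-4−DH-2: −245a − 114b = −58.
Solving gives a = 0.000985707, b = 0.506653524.
Then c = 2277 − a·650087 − b·6364671 = −3223046.79.
At (649887, 6364523): z = 640.6 + 3224608.0 − 3223046.79 = 2201.8 ft.

2201.8 ft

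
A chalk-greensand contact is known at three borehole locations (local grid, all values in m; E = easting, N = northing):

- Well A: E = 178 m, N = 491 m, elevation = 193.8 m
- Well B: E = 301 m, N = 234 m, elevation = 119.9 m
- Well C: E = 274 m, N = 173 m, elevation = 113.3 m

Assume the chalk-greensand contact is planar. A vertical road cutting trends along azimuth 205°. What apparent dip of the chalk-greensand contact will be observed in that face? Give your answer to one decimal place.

Let the plane be z = a·E + b·N + c.
Well B−Well A: 123a − 257b = −73.9;  Well C−Well A: 96a − 318b = −80.5.
Solving gives a = −0.19469, b = 0.19437.
Unit vector along 205° is (sin 205°, cos 205°) = (-0.4226, -0.9063).
Slope in that direction = a·(-0.4226) + b·(-0.9063) = −0.09388.
Apparent dip = arctan|0.09388| = 5.4° (true dip is 15.4°, so apparent ≤ true as expected).

5.4°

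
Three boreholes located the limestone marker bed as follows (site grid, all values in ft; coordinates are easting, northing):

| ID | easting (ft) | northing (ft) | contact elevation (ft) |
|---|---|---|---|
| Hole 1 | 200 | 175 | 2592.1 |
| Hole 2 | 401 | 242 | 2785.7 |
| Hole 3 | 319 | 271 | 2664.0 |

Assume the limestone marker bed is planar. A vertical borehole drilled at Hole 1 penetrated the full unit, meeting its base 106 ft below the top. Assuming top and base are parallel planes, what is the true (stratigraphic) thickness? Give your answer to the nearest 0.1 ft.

60.7 ft

Two edge vectors: Hole 1→Hole 2 = (201, 67, 193.6), Hole 1→Hole 3 = (119, 96, 71.9).
Normal n = (Hole 1→Hole 2) × (Hole 1→Hole 3) = (-13768.3, 8586.5, 11323).
So ∂z/∂easting = −n_x/n_z = 1.21596 and ∂z/∂northing = −n_y/n_z = −0.75832.
|∇z| = √(a²+b²) = 1.43304, so dip δ = arctan(1.43304) = 55.09°.
True thickness = vertical thickness × cos δ = 106 × cos 55.09° = 60.7 ft.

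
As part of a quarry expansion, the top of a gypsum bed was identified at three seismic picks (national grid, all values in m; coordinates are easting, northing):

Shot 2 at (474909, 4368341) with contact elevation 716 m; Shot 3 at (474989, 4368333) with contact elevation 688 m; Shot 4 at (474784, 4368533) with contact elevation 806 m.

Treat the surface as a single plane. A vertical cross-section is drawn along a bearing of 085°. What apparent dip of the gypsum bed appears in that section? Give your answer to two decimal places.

16.73°

Let the plane be z = a·easting + b·northing + c.
Shot 3−Shot 2: 80a − 8b = −28;  Shot 4−Shot 2: −125a + 192b = 90.
Solving gives a = −0.32423, b = 0.25766.
Unit vector along 085° is (sin 85°, cos 85°) = (0.9962, 0.0872).
Slope in that direction = a·(0.9962) + b·(0.0872) = −0.30054.
Apparent dip = arctan|0.30054| = 16.73° (true dip is 22.5°, so apparent ≤ true as expected).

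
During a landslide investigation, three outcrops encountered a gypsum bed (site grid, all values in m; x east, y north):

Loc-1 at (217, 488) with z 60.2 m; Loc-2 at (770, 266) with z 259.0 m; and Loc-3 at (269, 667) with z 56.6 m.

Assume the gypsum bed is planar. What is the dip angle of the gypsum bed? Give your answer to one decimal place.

Two edge vectors: Loc-1→Loc-2 = (553, -222, 198.8), Loc-1→Loc-3 = (52, 179, -3.6).
Normal n = (Loc-1→Loc-2) × (Loc-1→Loc-3) = (-34786, 12328.4, 110531).
So ∂z/∂x = −n_x/n_z = 0.31472 and ∂z/∂y = −n_y/n_z = −0.11154.
Gradient magnitude |∇z| = √(a² + b²) = √(0.09905 + 0.01244) = 0.33390.
True dip = arctan(0.33390) = 18.5°, dipping toward WNW (azimuth ≈ 290°).

18.5°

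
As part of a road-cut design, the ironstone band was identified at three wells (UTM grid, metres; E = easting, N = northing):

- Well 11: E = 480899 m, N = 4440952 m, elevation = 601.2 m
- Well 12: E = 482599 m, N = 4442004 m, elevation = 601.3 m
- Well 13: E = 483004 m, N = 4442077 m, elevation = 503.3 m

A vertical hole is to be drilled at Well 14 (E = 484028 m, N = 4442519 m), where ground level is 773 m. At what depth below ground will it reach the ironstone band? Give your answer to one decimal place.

375.4 m

Let the plane be z = a·E + b·N + c.
Well 12−Well 11: 1700a + 1052b = 0.1;  Well 13−Well 11: 2105a + 1125b = −97.9.
Solving gives a = −0.341446880, b = 0.551862830.
Then c = 601.2 − a·480899 − b·4440952 = −2285993.67.
At (484028, 4442519): z_contact = −165269.85 + 2451661.11 − 2285993.67 = 397.58 m.
Depth below ground = 773 − 397.58 = 375.4 m.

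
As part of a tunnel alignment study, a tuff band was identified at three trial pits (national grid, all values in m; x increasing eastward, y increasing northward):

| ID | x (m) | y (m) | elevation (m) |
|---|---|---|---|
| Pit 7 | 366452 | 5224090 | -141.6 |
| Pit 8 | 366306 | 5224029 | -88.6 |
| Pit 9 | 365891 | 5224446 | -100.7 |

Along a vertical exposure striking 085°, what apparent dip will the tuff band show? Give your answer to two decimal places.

Let the plane be z = a·x + b·y + c.
Pit 8−Pit 7: −146a − 61b = 53;  Pit 9−Pit 7: −561a + 356b = 40.9.
Solving gives a = −0.24784, b = −0.27567.
Unit vector along 085° is (sin 85°, cos 85°) = (0.9962, 0.0872).
Slope in that direction = a·(0.9962) + b·(0.0872) = −0.27092.
Apparent dip = arctan|0.27092| = 15.16° (true dip is 20.3°, so apparent ≤ true as expected).

15.16°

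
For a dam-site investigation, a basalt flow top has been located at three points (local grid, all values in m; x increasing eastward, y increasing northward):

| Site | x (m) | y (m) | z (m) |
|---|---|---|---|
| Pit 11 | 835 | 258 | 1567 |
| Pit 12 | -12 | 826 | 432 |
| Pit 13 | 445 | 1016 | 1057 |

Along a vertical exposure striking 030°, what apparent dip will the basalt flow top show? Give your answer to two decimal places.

35.01°

Two edge vectors: Pit 11→Pit 12 = (-847, 568, -1135), Pit 11→Pit 13 = (-390, 758, -510).
Normal n = (Pit 11→Pit 12) × (Pit 11→Pit 13) = (570650, 10680, -420506).
So ∂z/∂x = −n_x/n_z = 1.35706 and ∂z/∂y = −n_y/n_z = 0.02540.
Unit vector along 030° is (sin 30°, cos 30°) = (0.5000, 0.8660).
Slope in that direction = a·(0.5000) + b·(0.8660) = 0.70052.
Apparent dip = arctan|0.70052| = 35.01° (true dip is 53.6°, so apparent ≤ true as expected).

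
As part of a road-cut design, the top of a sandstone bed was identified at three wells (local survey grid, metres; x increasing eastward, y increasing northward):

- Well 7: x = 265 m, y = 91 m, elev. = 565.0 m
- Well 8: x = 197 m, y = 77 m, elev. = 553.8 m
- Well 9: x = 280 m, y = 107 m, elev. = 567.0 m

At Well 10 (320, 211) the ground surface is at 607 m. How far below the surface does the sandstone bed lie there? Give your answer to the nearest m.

Let the plane be z = a·x + b·y + c.
Well 8−Well 7: −68a − 14b = −11.2;  Well 9−Well 7: 15a + 16b = 2.
Solving gives a = 0.17221, b = −0.03645.
Then c = 565 − a·265 − b·91 = 522.68.
At (320, 211): z_contact = 55.1 − 7.7 + 522.68 = 570.1 m.
Depth below ground = 607 − 570.1 = 37 m.

37 m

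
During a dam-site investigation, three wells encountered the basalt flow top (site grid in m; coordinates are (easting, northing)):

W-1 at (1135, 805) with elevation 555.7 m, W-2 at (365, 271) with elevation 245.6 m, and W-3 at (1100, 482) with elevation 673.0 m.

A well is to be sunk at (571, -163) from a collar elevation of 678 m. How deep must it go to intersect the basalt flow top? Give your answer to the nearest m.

Two edge vectors: W-1→W-2 = (-770, -534, -310.1), W-1→W-3 = (-35, -323, 117.3).
Normal n = (W-1→W-2) × (W-1→W-3) = (-162800.5, 101174.5, 230020).
So ∂z/∂E = −n_x/n_z = 0.70777 and ∂z/∂N = −n_y/n_z = −0.43985.
Intercept c from W-1: 555.7 − 803.32 + 354.08 = 106.46.
At (571, -163): z_contact = 404.1 + 71.7 + 106.46 = 582.3 m.
Depth below ground = 678 − 582.3 = 96 m.

96 m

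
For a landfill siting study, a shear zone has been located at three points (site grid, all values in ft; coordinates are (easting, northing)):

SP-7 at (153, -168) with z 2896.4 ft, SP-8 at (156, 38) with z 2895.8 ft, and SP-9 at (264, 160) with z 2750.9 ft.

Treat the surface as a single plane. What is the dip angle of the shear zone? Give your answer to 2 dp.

53.69°

Two edge vectors: SP-7→SP-8 = (3, 206, -0.6), SP-7→SP-9 = (111, 328, -145.5).
Normal n = (SP-7→SP-8) × (SP-7→SP-9) = (-29776.2, 369.9, -21882).
So ∂z/∂E = −n_x/n_z = −1.36076 and ∂z/∂N = −n_y/n_z = 0.01690.
Gradient magnitude |∇z| = √(a² + b²) = √(1.85167 + 0.00029) = 1.36087.
True dip = arctan(1.36087) = 53.69°, dipping toward E (azimuth ≈ 091°).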